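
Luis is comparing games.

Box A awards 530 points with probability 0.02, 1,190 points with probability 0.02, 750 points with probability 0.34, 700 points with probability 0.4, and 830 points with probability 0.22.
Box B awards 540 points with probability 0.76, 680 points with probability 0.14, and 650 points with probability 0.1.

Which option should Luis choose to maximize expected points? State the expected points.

Box A (752 points)

Box A = 0.02 × 530 + 0.02 × 1190 + 0.34 × 750 + 0.4 × 700 + 0.22 × 830 = 10.6 + 23.8 + 255 + 280 + 182.6 = 752
Box B = 0.76 × 540 + 0.14 × 680 + 0.1 × 650 = 410.4 + 95.2 + 65 = 570.6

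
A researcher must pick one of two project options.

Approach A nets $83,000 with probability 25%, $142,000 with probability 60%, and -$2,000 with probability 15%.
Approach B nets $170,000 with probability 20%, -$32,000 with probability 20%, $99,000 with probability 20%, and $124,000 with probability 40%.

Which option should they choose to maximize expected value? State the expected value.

Approach A = 0.25 × 83000 + 0.6 × 142000 + 0.15 × (-2000) = 20750 + 85200 − 300 = 105650
Approach B = 0.2 × 170000 + 0.2 × (-32000) + 0.2 × 99000 + 0.4 × 124000 = 34000 − 6400 + 19800 + 49600 = 97000

Approach A ($105,650)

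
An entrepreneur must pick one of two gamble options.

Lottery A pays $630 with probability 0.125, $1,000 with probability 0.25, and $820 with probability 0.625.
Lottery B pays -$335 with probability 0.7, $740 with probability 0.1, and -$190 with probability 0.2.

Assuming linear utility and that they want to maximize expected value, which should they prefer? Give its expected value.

Lottery A ($841.25)

Lottery A = 0.125 × 630 + 0.25 × 1000 + 0.625 × 820 = 78.75 + 250 + 512.5 = 841.25
Lottery B = 0.7 × (-335) + 0.1 × 740 + 0.2 × (-190) = -234.5 + 74 − 38 = -198.5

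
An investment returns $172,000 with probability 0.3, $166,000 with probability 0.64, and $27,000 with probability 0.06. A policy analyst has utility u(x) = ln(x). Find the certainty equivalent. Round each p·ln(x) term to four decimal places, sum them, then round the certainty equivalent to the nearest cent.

E[u] = 0.3·ln(172000) + 0.64·ln(166000) + 0.06·ln(27000) = 3.6166 + 7.6926 + 0.6122 = 11.9214
CE = e^11.9214 ≈ 150452.09

$150,452.09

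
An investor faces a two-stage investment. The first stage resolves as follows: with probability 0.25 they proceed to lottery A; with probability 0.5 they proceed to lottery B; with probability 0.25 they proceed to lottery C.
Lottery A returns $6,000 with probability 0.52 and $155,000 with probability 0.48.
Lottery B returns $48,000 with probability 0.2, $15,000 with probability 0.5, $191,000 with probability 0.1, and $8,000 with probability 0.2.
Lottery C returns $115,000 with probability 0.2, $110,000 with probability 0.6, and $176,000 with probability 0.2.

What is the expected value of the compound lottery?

EV(A) = 0.52 × 6000 + 0.48 × 155000 = 3120 + 74400 = 77520
EV(B) = 0.2 × 48000 + 0.5 × 15000 + 0.1 × 191000 + 0.2 × 8000 = 9600 + 7500 + 19100 + 1600 = 37800
EV(C) = 0.2 × 115000 + 0.6 × 110000 + 0.2 × 176000 = 23000 + 66000 + 35200 = 124200
Overall = 0.25 × 77520 + 0.5 × 37800 + 0.25 × 124200 = 19380 + 18900 + 31050 = 69330

$69,330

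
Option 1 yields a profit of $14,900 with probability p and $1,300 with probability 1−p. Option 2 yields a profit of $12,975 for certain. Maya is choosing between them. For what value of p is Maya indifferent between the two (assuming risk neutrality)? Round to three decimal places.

p·14900 + (1−p)·1300 = 12975
13600p + 1300 = 12975
p = (12975 − 1300) / 13600

p = 0.858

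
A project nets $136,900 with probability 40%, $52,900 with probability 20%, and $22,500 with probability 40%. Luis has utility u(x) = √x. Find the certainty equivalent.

$64,516

E[u] = 0.4·√136900 + 0.2·√52900 + 0.4·√22500 = 0.4·370 + 0.2·230 + 0.4·150 = 254
CE = (254)² = 64516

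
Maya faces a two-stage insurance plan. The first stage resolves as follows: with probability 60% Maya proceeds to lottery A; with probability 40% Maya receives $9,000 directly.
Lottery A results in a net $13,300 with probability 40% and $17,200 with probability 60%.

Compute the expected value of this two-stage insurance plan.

$12,984

EV(A) = 0.4 × 13300 + 0.6 × 17200 = 5320 + 10320 = 15640
Branch B: 9000 (certain)
Overall = 0.6 × 15640 + 0.4 × 9000 = 9384 + 3600 = 12984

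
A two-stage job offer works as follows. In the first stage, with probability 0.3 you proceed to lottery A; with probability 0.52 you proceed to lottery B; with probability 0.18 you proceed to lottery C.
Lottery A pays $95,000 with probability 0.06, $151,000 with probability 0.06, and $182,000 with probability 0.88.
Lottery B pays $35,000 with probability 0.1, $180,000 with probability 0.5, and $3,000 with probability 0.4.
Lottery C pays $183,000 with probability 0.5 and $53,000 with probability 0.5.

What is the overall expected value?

EV(A) = 0.06 × 95000 + 0.06 × 151000 + 0.88 × 182000 = 5700 + 9060 + 160160 = 174920
EV(B) = 0.1 × 35000 + 0.5 × 180000 + 0.4 × 3000 = 3500 + 90000 + 1200 = 94700
EV(C) = 0.5 × 183000 + 0.5 × 53000 = 91500 + 26500 = 118000
Overall = 0.3 × 174920 + 0.52 × 94700 + 0.18 × 118000 = 52476 + 49244 + 21240 = 122960

$122,960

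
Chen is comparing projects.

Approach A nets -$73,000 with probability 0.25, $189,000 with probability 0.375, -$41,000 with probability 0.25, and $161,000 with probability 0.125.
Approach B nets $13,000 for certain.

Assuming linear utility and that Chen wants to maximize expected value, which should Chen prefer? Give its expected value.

Approach A ($62,500)

Approach A = 0.25 × (-73000) + 0.375 × 189000 + 0.25 × (-41000) + 0.125 × 161000 = -18250 + 70875 − 10250 + 20125 = 62500
Approach B: 13000 (certain)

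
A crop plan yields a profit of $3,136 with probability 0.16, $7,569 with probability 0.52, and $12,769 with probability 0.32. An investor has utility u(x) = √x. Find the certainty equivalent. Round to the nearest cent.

E[u] = 0.16·√3136 + 0.52·√7569 + 0.32·√12769 = 0.16·56 + 0.52·87 + 0.32·113 = 90.36
CE = (90.36)² = 8164.9296

$8,164.93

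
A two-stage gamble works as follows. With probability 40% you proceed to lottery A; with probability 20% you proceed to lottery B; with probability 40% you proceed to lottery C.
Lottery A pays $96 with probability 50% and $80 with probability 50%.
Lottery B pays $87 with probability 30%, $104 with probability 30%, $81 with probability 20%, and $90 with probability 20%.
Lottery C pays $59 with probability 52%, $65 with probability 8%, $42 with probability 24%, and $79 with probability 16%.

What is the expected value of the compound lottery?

EV(A) = 0.5 × 96 + 0.5 × 80 = 48 + 40 = 88
EV(B) = 0.3 × 87 + 0.3 × 104 + 0.2 × 81 + 0.2 × 90 = 26.1 + 31.2 + 16.2 + 18 = 91.5
EV(C) = 0.52 × 59 + 0.08 × 65 + 0.24 × 42 + 0.16 × 79 = 30.68 + 5.2 + 10.08 + 12.64 = 58.6
Overall = 0.4 × 88 + 0.2 × 91.5 + 0.4 × 58.6 = 35.2 + 18.3 + 23.44 = 76.94

$76.94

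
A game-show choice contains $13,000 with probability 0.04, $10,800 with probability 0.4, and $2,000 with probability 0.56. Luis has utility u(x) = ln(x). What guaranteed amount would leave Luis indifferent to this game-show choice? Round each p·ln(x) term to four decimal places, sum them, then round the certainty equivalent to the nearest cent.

$4,231.45

E[u] = 0.04·ln(13000) + 0.4·ln(10800) + 0.56·ln(2000) = 0.3789 + 3.7149 + 4.2565 = 8.3503
CE = e^8.3503 ≈ 4231.45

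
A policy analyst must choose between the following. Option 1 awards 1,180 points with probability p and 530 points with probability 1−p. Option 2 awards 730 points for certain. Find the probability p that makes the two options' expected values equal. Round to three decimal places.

p·1180 + (1−p)·530 = 730
650p + 530 = 730
p = (730 − 530) / 650

p = 0.308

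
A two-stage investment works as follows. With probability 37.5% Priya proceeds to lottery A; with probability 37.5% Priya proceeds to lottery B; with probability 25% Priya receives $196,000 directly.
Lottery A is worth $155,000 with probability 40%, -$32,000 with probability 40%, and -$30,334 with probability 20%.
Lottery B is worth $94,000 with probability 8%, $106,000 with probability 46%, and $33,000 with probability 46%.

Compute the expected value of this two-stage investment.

EV(A) = 0.4 × 155000 + 0.4 × (-32000) + 0.2 × (-30334) = 62000 − 12800 − 6066.8 = 43133.2
EV(B) = 0.08 × 94000 + 0.46 × 106000 + 0.46 × 33000 = 7520 + 48760 + 15180 = 71460
Branch C: 196000 (certain)
Overall = 0.375 × 43133.2 + 0.375 × 71460 + 0.25 × 196000 = 16174.95 + 26797.5 + 49000 = 91972.45

$91,972.45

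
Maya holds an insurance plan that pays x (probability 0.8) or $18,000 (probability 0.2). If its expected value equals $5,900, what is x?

x = $2,875

0.8·x + 0.2·18000 = 5900
0.8·x = 5900 − 3600 = 2300
x = 2300 / 0.8 = 2875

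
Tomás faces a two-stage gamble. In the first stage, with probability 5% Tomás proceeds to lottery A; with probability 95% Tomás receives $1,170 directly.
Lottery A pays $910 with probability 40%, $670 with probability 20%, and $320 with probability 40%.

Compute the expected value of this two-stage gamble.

EV(A) = 0.4 × 910 + 0.2 × 670 + 0.4 × 320 = 364 + 134 + 128 = 626
Branch B: 1170 (certain)
Overall = 0.05 × 626 + 0.95 × 1170 = 31.3 + 1111.5 = 1142.8

$1,142.80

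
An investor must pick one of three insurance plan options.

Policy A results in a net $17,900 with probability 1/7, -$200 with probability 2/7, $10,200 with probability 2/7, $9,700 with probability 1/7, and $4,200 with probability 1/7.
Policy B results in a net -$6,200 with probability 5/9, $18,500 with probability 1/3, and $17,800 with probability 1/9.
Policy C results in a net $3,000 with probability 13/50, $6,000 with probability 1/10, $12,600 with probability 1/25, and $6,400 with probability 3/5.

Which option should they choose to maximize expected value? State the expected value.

Policy A ($7,400)

Policy A = 1/7 × 17900 + 2/7 × (-200) + 2/7 × 10200 + 1/7 × 9700 + 1/7 × 4200 = 2557.1429 − 57.1429 + 2914.2857 + 1385.7143 + 600 = 7400
Policy B = 5/9 × (-6200) + 1/3 × 18500 + 1/9 × 17800 = -3444.4444 + 6166.6667 + 1977.7778 = 4700
Policy C = 13/50 × 3000 + 1/10 × 6000 + 1/25 × 12600 + 3/5 × 6400 = 780 + 600 + 504 + 3840 = 5724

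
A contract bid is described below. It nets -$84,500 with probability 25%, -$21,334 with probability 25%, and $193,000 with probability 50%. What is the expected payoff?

EV = 0.25 × (-84500) + 0.25 × (-21334) + 0.5 × 193000 = -21125 − 5333.5 + 96500 = 70041.5

$70,041.50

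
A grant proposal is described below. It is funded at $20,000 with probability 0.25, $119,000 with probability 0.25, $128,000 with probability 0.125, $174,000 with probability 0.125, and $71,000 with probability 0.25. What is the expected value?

$90,250

EV = 0.25 × 20000 + 0.25 × 119000 + 0.125 × 128000 + 0.125 × 174000 + 0.25 × 71000 = 5000 + 29750 + 16000 + 21750 + 17750 = 90250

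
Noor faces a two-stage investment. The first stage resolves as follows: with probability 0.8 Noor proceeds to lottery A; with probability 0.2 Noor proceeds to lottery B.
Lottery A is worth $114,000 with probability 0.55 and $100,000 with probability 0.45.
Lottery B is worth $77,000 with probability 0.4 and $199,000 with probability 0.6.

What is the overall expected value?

EV(A) = 0.55 × 114000 + 0.45 × 100000 = 62700 + 45000 = 107700
EV(B) = 0.4 × 77000 + 0.6 × 199000 = 30800 + 119400 = 150200
Overall = 0.8 × 107700 + 0.2 × 150200 = 86160 + 30040 = 116200

$116,200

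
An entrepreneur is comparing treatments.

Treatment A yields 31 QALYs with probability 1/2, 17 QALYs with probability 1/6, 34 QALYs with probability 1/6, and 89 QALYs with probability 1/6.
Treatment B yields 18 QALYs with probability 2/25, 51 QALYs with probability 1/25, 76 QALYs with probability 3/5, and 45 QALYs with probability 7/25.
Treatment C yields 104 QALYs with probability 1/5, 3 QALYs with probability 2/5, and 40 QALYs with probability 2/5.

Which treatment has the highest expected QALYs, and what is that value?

Treatment B (61.68 QALYs)

Treatment A = 1/2 × 31 + 1/6 × 17 + 1/6 × 34 + 1/6 × 89 = 15.5 + 2.8333 + 5.6667 + 14.8333 = 38.8333
Treatment B = 2/25 × 18 + 1/25 × 51 + 3/5 × 76 + 7/25 × 45 = 1.44 + 2.04 + 45.6 + 12.6 = 61.68
Treatment C = 1/5 × 104 + 2/5 × 3 + 2/5 × 40 = 20.8 + 1.2 + 16 = 38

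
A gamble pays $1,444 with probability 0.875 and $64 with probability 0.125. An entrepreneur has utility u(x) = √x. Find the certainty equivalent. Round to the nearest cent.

$1,173.06

E[u] = 0.875·√1444 + 0.125·√64 = 0.875·38 + 0.125·8 = 34.25
CE = (34.25)² = 1173.0625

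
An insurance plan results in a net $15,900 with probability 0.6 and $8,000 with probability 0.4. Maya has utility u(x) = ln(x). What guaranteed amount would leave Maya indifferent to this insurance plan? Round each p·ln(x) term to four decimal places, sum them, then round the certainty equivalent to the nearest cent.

$12,079.92

E[u] = 0.6·ln(15900) + 0.4·ln(8000) = 5.8044 + 3.5949 = 9.3993
CE = e^9.3993 ≈ 12079.92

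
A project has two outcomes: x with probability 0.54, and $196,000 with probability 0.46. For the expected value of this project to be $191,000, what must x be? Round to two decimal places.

0.54·x + 0.46·196000 = 191000
0.54·x = 191000 − 90160 = 100840
x = 100840 / 0.54 = 186740.7407

x = $186,740.74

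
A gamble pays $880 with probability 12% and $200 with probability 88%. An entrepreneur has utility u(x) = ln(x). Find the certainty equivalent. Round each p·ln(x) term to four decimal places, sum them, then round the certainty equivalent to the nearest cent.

E[u] = 0.12·ln(880) + 0.88·ln(200) = 0.8136 + 4.6625 = 5.4761
CE = e^5.4761 ≈ 238.91

$238.91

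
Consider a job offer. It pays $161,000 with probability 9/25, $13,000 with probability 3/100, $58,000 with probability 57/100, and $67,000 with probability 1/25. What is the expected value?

EV = 9/25 × 161000 + 3/100 × 13000 + 57/100 × 58000 + 1/25 × 67000 = 57960 + 390 + 33060 + 2680 = 94090

$94,090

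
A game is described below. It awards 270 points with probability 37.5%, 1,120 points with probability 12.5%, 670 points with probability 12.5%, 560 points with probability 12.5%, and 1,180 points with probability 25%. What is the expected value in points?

EV = 0.375 × 270 + 0.125 × 1120 + 0.125 × 670 + 0.125 × 560 + 0.25 × 1180 = 101.25 + 140 + 83.75 + 70 + 295 = 690

690 points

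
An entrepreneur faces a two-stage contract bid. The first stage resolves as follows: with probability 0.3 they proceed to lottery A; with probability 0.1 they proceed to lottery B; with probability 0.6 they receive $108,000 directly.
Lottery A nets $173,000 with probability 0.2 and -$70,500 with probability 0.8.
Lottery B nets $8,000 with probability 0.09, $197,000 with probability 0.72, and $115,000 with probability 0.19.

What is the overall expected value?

EV(A) = 0.2 × 173000 + 0.8 × (-70500) = 34600 − 56400 = -21800
EV(B) = 0.09 × 8000 + 0.72 × 197000 + 0.19 × 115000 = 720 + 141840 + 21850 = 164410
Branch C: 108000 (certain)
Overall = 0.3 × (-21800) + 0.1 × 164410 + 0.6 × 108000 = -6540 + 16441 + 64800 = 74701

$74,701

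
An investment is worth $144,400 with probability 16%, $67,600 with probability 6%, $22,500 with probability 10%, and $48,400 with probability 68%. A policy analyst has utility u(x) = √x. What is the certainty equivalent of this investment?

$58,081

E[u] = 0.16·√144400 + 0.06·√67600 + 0.1·√22500 + 0.68·√48400 = 0.16·380 + 0.06·260 + 0.1·150 + 0.68·220 = 241
CE = (241)² = 58081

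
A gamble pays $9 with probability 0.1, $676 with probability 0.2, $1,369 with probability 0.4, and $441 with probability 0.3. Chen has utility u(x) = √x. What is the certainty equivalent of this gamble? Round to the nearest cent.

$707.56

E[u] = 0.1·√9 + 0.2·√676 + 0.4·√1369 + 0.3·√441 = 0.1·3 + 0.2·26 + 0.4·37 + 0.3·21 = 26.6
CE = (26.6)² = 707.56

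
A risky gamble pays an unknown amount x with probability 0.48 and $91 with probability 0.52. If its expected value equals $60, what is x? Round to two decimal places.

x = $26.42

0.48·x + 0.52·91 = 60
0.48·x = 60 − 47.32 = 12.68
x = 12.68 / 0.48 = 26.4167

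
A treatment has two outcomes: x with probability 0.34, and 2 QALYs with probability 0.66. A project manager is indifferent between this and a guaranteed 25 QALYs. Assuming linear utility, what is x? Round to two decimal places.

0.34·x + 0.66·2 = 25
0.34·x = 25 − 1.32 = 23.68
x = 23.68 / 0.34 = 69.6471

x = 69.65 QALYs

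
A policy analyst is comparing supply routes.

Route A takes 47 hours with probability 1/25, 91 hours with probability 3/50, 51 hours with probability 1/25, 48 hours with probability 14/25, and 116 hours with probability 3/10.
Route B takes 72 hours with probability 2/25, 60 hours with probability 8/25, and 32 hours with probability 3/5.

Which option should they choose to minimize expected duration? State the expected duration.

Route A = 1/25 × 47 + 3/50 × 91 + 1/25 × 51 + 14/25 × 48 + 3/10 × 116 = 1.88 + 5.46 + 2.04 + 26.88 + 34.8 = 71.06
Route B = 2/25 × 72 + 8/25 × 60 + 3/5 × 32 = 5.76 + 19.2 + 19.2 = 44.16

Route B (44.16 hours)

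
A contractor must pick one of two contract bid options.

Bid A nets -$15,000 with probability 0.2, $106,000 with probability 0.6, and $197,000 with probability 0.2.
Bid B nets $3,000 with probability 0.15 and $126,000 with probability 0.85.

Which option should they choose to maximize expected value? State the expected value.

Bid B ($107,550)

Bid A = 0.2 × (-15000) + 0.6 × 106000 + 0.2 × 197000 = -3000 + 63600 + 39400 = 100000
Bid B = 0.15 × 3000 + 0.85 × 126000 = 450 + 107100 = 107550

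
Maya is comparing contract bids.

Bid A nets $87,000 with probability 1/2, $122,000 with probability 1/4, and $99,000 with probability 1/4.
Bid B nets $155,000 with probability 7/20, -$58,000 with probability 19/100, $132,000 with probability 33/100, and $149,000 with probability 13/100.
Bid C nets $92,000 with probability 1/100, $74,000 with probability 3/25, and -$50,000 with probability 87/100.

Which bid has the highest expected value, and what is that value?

Bid B ($106,160)

Bid A = 1/2 × 87000 + 1/4 × 122000 + 1/4 × 99000 = 43500 + 30500 + 24750 = 98750
Bid B = 7/20 × 155000 + 19/100 × (-58000) + 33/100 × 132000 + 13/100 × 149000 = 54250 − 11020 + 43560 + 19370 = 106160
Bid C = 1/100 × 92000 + 3/25 × 74000 + 87/100 × (-50000) = 920 + 8880 − 43500 = -33700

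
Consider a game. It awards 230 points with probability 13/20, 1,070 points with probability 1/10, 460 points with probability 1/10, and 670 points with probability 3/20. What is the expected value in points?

EV = 13/20 × 230 + 1/10 × 1070 + 1/10 × 460 + 3/20 × 670 = 149.5 + 107 + 46 + 100.5 = 403

403 points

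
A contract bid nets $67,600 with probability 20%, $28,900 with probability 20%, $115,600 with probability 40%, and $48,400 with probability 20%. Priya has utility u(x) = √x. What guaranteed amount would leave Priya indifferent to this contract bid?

$70,756

E[u] = 0.2·√67600 + 0.2·√28900 + 0.4·√115600 + 0.2·√48400 = 0.2·260 + 0.2·170 + 0.4·340 + 0.2·220 = 266
CE = (266)² = 70756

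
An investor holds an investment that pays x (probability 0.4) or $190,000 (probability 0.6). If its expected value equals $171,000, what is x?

0.4·x + 0.6·190000 = 171000
0.4·x = 171000 − 114000 = 57000
x = 57000 / 0.4 = 142500

x = $142,500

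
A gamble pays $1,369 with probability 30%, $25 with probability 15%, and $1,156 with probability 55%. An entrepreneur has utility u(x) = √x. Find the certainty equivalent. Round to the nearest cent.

$933.30

E[u] = 0.3·√1369 + 0.15·√25 + 0.55·√1156 = 0.3·37 + 0.15·5 + 0.55·34 = 30.55
CE = (30.55)² = 933.3025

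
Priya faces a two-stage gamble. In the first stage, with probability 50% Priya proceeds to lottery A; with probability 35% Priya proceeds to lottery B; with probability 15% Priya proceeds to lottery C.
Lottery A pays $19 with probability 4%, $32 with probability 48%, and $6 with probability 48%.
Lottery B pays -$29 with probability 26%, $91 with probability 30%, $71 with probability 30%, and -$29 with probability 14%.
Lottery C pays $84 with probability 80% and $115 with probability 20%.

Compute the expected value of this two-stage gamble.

$35.98

EV(A) = 0.04 × 19 + 0.48 × 32 + 0.48 × 6 = 0.76 + 15.36 + 2.88 = 19
EV(B) = 0.26 × (-29) + 0.3 × 91 + 0.3 × 71 + 0.14 × (-29) = -7.54 + 27.3 + 21.3 − 4.06 = 37
EV(C) = 0.8 × 84 + 0.2 × 115 = 67.2 + 23 = 90.2
Overall = 0.5 × 19 + 0.35 × 37 + 0.15 × 90.2 = 9.5 + 12.95 + 13.53 = 35.98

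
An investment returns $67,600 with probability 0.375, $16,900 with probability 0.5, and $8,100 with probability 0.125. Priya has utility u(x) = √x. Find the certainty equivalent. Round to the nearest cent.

$30,189.06

E[u] = 0.375·√67600 + 0.5·√16900 + 0.125·√8100 = 0.375·260 + 0.5·130 + 0.125·90 = 173.75
CE = (173.75)² = 30189.0625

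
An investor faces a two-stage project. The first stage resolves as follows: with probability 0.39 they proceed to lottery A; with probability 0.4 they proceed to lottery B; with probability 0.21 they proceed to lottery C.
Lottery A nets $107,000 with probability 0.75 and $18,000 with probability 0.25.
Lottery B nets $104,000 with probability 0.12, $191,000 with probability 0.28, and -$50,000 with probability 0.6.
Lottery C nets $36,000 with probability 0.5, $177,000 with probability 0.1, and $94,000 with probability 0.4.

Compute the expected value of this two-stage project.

$62,829.50

EV(A) = 0.75 × 107000 + 0.25 × 18000 = 80250 + 4500 = 84750
EV(B) = 0.12 × 104000 + 0.28 × 191000 + 0.6 × (-50000) = 12480 + 53480 − 30000 = 35960
EV(C) = 0.5 × 36000 + 0.1 × 177000 + 0.4 × 94000 = 18000 + 17700 + 37600 = 73300
Overall = 0.39 × 84750 + 0.4 × 35960 + 0.21 × 73300 = 33052.5 + 14384 + 15393 = 62829.5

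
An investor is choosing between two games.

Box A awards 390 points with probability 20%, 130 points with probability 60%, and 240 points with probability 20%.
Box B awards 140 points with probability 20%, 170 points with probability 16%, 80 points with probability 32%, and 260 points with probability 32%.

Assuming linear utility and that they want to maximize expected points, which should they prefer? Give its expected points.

Box A (204 points)

Box A = 0.2 × 390 + 0.6 × 130 + 0.2 × 240 = 78 + 78 + 48 = 204
Box B = 0.2 × 140 + 0.16 × 170 + 0.32 × 80 + 0.32 × 260 = 28 + 27.2 + 25.6 + 83.2 = 164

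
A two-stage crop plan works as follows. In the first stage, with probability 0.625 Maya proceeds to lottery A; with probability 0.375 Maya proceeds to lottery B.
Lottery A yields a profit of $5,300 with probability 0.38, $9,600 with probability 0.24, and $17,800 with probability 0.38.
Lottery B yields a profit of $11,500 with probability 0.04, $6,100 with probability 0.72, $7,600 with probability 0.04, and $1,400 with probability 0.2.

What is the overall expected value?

EV(A) = 0.38 × 5300 + 0.24 × 9600 + 0.38 × 17800 = 2014 + 2304 + 6764 = 11082
EV(B) = 0.04 × 11500 + 0.72 × 6100 + 0.04 × 7600 + 0.2 × 1400 = 460 + 4392 + 304 + 280 = 5436
Overall = 0.625 × 11082 + 0.375 × 5436 = 6926.25 + 2038.5 = 8964.75

$8,964.75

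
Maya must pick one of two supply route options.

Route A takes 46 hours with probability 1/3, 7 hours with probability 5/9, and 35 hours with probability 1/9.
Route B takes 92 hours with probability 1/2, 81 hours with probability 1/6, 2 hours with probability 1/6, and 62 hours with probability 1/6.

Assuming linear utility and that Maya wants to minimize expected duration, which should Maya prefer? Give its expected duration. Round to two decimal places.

Route A = 1/3 × 46 + 5/9 × 7 + 1/9 × 35 = 15.3333 + 3.8889 + 3.8889 = 23.1111
Route B = 1/2 × 92 + 1/6 × 81 + 1/6 × 2 + 1/6 × 62 = 46 + 13.5 + 0.3333 + 10.3333 = 70.1667

Route A (23.11 hours)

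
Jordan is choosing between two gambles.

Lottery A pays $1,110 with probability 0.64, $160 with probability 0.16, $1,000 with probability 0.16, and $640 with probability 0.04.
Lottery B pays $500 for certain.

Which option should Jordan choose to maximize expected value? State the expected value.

Lottery A ($921.60)

Lottery A = 0.64 × 1110 + 0.16 × 160 + 0.16 × 1000 + 0.04 × 640 = 710.4 + 25.6 + 160 + 25.6 = 921.6
Lottery B: 500 (certain)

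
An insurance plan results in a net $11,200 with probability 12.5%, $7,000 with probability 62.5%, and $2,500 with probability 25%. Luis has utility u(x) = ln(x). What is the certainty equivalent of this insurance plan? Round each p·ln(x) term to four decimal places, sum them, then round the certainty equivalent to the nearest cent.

E[u] = 0.125·ln(11200) + 0.625·ln(7000) + 0.25·ln(2500) = 1.1655 + 5.5335 + 1.9560 = 8.6550
CE = e^8.6550 ≈ 5738.77

$5,738.77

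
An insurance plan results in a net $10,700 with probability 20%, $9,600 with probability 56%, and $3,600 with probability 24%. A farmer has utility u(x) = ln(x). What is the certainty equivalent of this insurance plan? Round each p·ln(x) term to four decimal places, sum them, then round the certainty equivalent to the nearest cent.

$7,752.73

E[u] = 0.2·ln(10700) + 0.56·ln(9600) + 0.24·ln(3600) = 1.8556 + 5.1349 + 1.9653 = 8.9558
CE = e^8.9558 ≈ 7752.73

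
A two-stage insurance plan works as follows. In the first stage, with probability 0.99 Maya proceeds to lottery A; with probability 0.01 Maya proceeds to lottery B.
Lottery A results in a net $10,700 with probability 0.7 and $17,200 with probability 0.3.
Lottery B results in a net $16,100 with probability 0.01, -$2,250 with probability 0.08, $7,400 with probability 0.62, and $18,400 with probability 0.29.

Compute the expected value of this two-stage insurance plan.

$12,622.55

EV(A) = 0.7 × 10700 + 0.3 × 17200 = 7490 + 5160 = 12650
EV(B) = 0.01 × 16100 + 0.08 × (-2250) + 0.62 × 7400 + 0.29 × 18400 = 161 − 180 + 4588 + 5336 = 9905
Overall = 0.99 × 12650 + 0.01 × 9905 = 12523.5 + 99.05 = 12622.55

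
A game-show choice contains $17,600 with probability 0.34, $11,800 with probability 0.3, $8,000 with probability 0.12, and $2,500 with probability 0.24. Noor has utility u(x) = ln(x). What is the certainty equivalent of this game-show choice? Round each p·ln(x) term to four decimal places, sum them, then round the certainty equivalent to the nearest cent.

E[u] = 0.34·ln(17600) + 0.3·ln(11800) + 0.12·ln(8000) + 0.24·ln(2500) = 3.3237 + 2.8128 + 1.0785 + 1.8778 = 9.0928
CE = e^9.0928 ≈ 8891.05

$8,891.05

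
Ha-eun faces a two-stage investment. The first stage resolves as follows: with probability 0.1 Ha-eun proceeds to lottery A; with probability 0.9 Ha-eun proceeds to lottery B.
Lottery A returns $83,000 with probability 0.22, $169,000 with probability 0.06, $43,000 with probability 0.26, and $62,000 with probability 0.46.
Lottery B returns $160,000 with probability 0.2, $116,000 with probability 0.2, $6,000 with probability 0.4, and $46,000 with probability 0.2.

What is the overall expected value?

$66,930

EV(A) = 0.22 × 83000 + 0.06 × 169000 + 0.26 × 43000 + 0.46 × 62000 = 18260 + 10140 + 11180 + 28520 = 68100
EV(B) = 0.2 × 160000 + 0.2 × 116000 + 0.4 × 6000 + 0.2 × 46000 = 32000 + 23200 + 2400 + 9200 = 66800
Overall = 0.1 × 68100 + 0.9 × 66800 = 6810 + 60120 = 66930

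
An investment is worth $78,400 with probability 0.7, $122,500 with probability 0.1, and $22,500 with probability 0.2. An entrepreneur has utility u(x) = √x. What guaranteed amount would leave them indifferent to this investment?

E[u] = 0.7·√78400 + 0.1·√122500 + 0.2·√22500 = 0.7·280 + 0.1·350 + 0.2·150 = 261
CE = (261)² = 68121

$68,121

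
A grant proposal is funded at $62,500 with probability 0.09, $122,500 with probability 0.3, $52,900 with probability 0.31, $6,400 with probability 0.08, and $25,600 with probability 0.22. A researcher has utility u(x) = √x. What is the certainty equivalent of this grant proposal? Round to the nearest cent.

E[u] = 0.09·√62500 + 0.3·√122500 + 0.31·√52900 + 0.08·√6400 + 0.22·√25600 = 0.09·250 + 0.3·350 + 0.31·230 + 0.08·80 + 0.22·160 = 240.4
CE = (240.4)² = 57792.16

$57,792.16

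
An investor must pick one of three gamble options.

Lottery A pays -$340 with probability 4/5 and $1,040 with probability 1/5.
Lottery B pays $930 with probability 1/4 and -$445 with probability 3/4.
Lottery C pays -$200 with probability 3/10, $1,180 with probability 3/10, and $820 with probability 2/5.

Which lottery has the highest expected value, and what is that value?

Lottery A = 4/5 × (-340) + 1/5 × 1040 = -272 + 208 = -64
Lottery B = 1/4 × 930 + 3/4 × (-445) = 232.5 − 333.75 = -101.25
Lottery C = 3/10 × (-200) + 3/10 × 1180 + 2/5 × 820 = -60 + 354 + 328 = 622

Lottery C ($622)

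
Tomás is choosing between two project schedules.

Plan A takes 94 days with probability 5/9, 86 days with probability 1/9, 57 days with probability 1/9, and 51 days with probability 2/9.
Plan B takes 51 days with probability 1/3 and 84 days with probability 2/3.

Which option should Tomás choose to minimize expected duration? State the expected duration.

Plan A = 5/9 × 94 + 1/9 × 86 + 1/9 × 57 + 2/9 × 51 = 52.2222 + 9.5556 + 6.3333 + 11.3333 = 79.4444
Plan B = 1/3 × 51 + 2/3 × 84 = 17 + 56 = 73

Plan B (73 days)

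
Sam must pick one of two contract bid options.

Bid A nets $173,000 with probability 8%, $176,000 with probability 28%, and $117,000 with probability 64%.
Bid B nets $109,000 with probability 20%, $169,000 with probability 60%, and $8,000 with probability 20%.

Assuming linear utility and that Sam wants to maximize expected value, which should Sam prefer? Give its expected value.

Bid A = 0.08 × 173000 + 0.28 × 176000 + 0.64 × 117000 = 13840 + 49280 + 74880 = 138000
Bid B = 0.2 × 109000 + 0.6 × 169000 + 0.2 × 8000 = 21800 + 101400 + 1600 = 124800

Bid A ($138,000)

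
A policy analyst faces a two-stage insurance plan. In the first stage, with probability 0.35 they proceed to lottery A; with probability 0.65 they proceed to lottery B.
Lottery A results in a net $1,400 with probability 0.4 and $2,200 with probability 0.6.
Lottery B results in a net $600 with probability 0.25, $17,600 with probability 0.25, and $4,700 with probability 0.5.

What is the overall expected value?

$5,143

EV(A) = 0.4 × 1400 + 0.6 × 2200 = 560 + 1320 = 1880
EV(B) = 0.25 × 600 + 0.25 × 17600 + 0.5 × 4700 = 150 + 4400 + 2350 = 6900
Overall = 0.35 × 1880 + 0.65 × 6900 = 658 + 4485 = 5143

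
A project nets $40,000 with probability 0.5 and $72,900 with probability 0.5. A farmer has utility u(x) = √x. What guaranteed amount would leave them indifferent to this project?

E[u] = 0.5·√40000 + 0.5·√72900 = 0.5·200 + 0.5·270 = 235
CE = (235)² = 55225

$55,225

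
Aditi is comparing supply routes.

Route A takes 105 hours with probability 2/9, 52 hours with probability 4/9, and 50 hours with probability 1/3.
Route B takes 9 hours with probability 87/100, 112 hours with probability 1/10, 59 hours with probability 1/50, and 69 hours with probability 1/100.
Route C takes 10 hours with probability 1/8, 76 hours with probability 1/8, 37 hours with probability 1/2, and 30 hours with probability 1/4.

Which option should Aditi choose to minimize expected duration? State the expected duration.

Route A = 2/9 × 105 + 4/9 × 52 + 1/3 × 50 = 23.3333 + 23.1111 + 16.6667 = 63.1111
Route B = 87/100 × 9 + 1/10 × 112 + 1/50 × 59 + 1/100 × 69 = 7.83 + 11.2 + 1.18 + 0.69 = 20.9
Route C = 1/8 × 10 + 1/8 × 76 + 1/2 × 37 + 1/4 × 30 = 1.25 + 9.5 + 18.5 + 7.5 = 36.75

Route B (20.9 hours)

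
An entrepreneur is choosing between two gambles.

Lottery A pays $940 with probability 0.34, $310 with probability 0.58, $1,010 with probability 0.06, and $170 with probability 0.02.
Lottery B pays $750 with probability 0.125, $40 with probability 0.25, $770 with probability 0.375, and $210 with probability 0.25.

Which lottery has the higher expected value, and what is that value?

Lottery A ($563.40)

Lottery A = 0.34 × 940 + 0.58 × 310 + 0.06 × 1010 + 0.02 × 170 = 319.6 + 179.8 + 60.6 + 3.4 = 563.4
Lottery B = 0.125 × 750 + 0.25 × 40 + 0.375 × 770 + 0.25 × 210 = 93.75 + 10 + 288.75 + 52.5 = 445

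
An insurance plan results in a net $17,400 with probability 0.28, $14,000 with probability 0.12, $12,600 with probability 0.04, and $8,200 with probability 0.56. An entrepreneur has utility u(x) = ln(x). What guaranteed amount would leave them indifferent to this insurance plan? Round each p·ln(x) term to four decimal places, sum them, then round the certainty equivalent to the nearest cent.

E[u] = 0.28·ln(17400) + 0.12·ln(14000) + 0.04·ln(12600) + 0.56·ln(8200) = 2.7340 + 1.1456 + 0.3777 + 5.0467 = 9.3040
CE = e^9.3040 ≈ 10981.86

$10,981.86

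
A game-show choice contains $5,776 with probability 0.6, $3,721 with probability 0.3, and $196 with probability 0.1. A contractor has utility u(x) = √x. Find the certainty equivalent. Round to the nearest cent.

E[u] = 0.6·√5776 + 0.3·√3721 + 0.1·√196 = 0.6·76 + 0.3·61 + 0.1·14 = 65.3
CE = (65.3)² = 4264.09

$4,264.09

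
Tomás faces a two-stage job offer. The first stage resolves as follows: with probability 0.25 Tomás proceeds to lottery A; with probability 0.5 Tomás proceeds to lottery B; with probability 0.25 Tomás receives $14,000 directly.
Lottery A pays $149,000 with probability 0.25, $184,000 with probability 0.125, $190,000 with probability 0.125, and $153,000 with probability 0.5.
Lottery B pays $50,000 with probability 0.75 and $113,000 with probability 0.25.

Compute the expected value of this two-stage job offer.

EV(A) = 0.25 × 149000 + 0.125 × 184000 + 0.125 × 190000 + 0.5 × 153000 = 37250 + 23000 + 23750 + 76500 = 160500
EV(B) = 0.75 × 50000 + 0.25 × 113000 = 37500 + 28250 = 65750
Branch C: 14000 (certain)
Overall = 0.25 × 160500 + 0.5 × 65750 + 0.25 × 14000 = 40125 + 32875 + 3500 = 76500

$76,500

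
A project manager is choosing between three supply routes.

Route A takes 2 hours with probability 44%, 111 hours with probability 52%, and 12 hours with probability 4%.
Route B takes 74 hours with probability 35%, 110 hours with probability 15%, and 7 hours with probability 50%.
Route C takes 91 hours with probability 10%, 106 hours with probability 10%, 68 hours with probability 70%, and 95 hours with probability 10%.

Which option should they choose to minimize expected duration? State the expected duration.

Route A = 0.44 × 2 + 0.52 × 111 + 0.04 × 12 = 0.88 + 57.72 + 0.48 = 59.08
Route B = 0.35 × 74 + 0.15 × 110 + 0.5 × 7 = 25.9 + 16.5 + 3.5 = 45.9
Route C = 0.1 × 91 + 0.1 × 106 + 0.7 × 68 + 0.1 × 95 = 9.1 + 10.6 + 47.6 + 9.5 = 76.8

Route B (45.9 hours)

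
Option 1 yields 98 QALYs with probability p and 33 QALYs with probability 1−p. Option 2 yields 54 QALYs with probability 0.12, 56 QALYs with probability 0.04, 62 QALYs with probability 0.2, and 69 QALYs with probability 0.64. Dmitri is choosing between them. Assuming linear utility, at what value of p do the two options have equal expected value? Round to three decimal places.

p = 0.497

EV(Option 2) = 0.12 × 54 + 0.04 × 56 + 0.2 × 62 + 0.64 × 69 = 6.48 + 2.24 + 12.4 + 44.16 = 65.28
p·98 + (1−p)·33 = 65.28
65p + 33 = 65.28
p = (65.28 − 33) / 65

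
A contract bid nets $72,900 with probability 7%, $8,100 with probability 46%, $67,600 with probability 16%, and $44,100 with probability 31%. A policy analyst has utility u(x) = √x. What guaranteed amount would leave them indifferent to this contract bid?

$27,889

E[u] = 0.07·√72900 + 0.46·√8100 + 0.16·√67600 + 0.31·√44100 = 0.07·270 + 0.46·90 + 0.16·260 + 0.31·210 = 167
CE = (167)² = 27889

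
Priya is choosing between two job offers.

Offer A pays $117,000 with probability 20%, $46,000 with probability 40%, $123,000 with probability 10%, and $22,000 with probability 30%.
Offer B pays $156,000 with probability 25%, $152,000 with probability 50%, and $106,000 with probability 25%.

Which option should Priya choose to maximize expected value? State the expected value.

Offer A = 0.2 × 117000 + 0.4 × 46000 + 0.1 × 123000 + 0.3 × 22000 = 23400 + 18400 + 12300 + 6600 = 60700
Offer B = 0.25 × 156000 + 0.5 × 152000 + 0.25 × 106000 = 39000 + 76000 + 26500 = 141500

Offer B ($141,500)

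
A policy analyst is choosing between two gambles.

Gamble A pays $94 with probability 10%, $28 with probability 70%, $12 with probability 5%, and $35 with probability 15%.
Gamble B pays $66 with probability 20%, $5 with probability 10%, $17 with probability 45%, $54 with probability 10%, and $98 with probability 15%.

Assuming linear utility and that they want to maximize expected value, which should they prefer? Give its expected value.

Gamble B ($41.45)

Gamble A = 0.1 × 94 + 0.7 × 28 + 0.05 × 12 + 0.15 × 35 = 9.4 + 19.6 + 0.6 + 5.25 = 34.85
Gamble B = 0.2 × 66 + 0.1 × 5 + 0.45 × 17 + 0.1 × 54 + 0.15 × 98 = 13.2 + 0.5 + 7.65 + 5.4 + 14.7 = 41.45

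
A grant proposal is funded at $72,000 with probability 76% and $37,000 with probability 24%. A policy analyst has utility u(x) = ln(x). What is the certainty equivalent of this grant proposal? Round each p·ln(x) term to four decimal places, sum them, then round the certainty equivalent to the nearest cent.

$61,371.45

E[u] = 0.76·ln(72000) + 0.24·ln(37000) = 8.5002 + 2.5245 = 11.0247
CE = e^11.0247 ≈ 61371.45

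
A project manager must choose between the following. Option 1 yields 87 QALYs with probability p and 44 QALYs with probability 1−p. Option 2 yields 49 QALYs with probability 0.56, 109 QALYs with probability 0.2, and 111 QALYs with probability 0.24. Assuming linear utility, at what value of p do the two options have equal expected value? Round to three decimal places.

EV(Option 2) = 0.56 × 49 + 0.2 × 109 + 0.24 × 111 = 27.44 + 21.8 + 26.64 = 75.88
p·87 + (1−p)·44 = 75.88
43p + 44 = 75.88
p = (75.88 − 44) / 43

p = 0.741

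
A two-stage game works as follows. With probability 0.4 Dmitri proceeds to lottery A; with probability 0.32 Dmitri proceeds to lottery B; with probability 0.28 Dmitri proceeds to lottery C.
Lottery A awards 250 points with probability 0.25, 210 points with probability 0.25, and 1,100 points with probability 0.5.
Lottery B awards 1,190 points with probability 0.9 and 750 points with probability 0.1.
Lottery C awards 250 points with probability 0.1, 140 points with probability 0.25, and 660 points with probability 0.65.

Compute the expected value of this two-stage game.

EV(A) = 0.25 × 250 + 0.25 × 210 + 0.5 × 1100 = 62.5 + 52.5 + 550 = 665
EV(B) = 0.9 × 1190 + 0.1 × 750 = 1071 + 75 = 1146
EV(C) = 0.1 × 250 + 0.25 × 140 + 0.65 × 660 = 25 + 35 + 429 = 489
Overall = 0.4 × 665 + 0.32 × 1146 + 0.28 × 489 = 266 + 366.72 + 136.92 = 769.64

769.64 points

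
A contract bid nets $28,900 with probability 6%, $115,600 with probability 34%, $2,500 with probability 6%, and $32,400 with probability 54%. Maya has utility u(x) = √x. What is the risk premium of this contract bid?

E[u] = 0.06·√28900 + 0.34·√115600 + 0.06·√2500 + 0.54·√32400 = 0.06·170 + 0.34·340 + 0.06·50 + 0.54·180 = 226
CE = (226)² = 51076
Risk premium = EV − CE = 58684 − 51076 = 7608

$7,608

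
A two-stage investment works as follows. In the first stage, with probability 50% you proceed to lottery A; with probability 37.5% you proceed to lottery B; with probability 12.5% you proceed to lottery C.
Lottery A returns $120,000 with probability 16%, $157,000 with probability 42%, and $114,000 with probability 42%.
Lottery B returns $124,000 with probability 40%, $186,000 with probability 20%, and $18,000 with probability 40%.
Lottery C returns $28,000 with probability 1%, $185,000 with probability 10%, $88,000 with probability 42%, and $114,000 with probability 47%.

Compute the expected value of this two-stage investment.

EV(A) = 0.16 × 120000 + 0.42 × 157000 + 0.42 × 114000 = 19200 + 65940 + 47880 = 133020
EV(B) = 0.4 × 124000 + 0.2 × 186000 + 0.4 × 18000 = 49600 + 37200 + 7200 = 94000
EV(C) = 0.01 × 28000 + 0.1 × 185000 + 0.42 × 88000 + 0.47 × 114000 = 280 + 18500 + 36960 + 53580 = 109320
Overall = 0.5 × 133020 + 0.375 × 94000 + 0.125 × 109320 = 66510 + 35250 + 13665 = 115425

$115,425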